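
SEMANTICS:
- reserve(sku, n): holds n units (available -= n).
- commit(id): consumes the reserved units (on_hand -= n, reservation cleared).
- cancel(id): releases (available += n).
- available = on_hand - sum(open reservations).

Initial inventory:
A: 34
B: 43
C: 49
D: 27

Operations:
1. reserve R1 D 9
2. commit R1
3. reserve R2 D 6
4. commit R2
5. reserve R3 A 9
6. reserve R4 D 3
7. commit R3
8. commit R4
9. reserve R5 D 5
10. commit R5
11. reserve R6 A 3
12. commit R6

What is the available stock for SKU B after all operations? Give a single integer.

Answer: 43

Derivation:
Step 1: reserve R1 D 9 -> on_hand[A=34 B=43 C=49 D=27] avail[A=34 B=43 C=49 D=18] open={R1}
Step 2: commit R1 -> on_hand[A=34 B=43 C=49 D=18] avail[A=34 B=43 C=49 D=18] open={}
Step 3: reserve R2 D 6 -> on_hand[A=34 B=43 C=49 D=18] avail[A=34 B=43 C=49 D=12] open={R2}
Step 4: commit R2 -> on_hand[A=34 B=43 C=49 D=12] avail[A=34 B=43 C=49 D=12] open={}
Step 5: reserve R3 A 9 -> on_hand[A=34 B=43 C=49 D=12] avail[A=25 B=43 C=49 D=12] open={R3}
Step 6: reserve R4 D 3 -> on_hand[A=34 B=43 C=49 D=12] avail[A=25 B=43 C=49 D=9] open={R3,R4}
Step 7: commit R3 -> on_hand[A=25 B=43 C=49 D=12] avail[A=25 B=43 C=49 D=9] open={R4}
Step 8: commit R4 -> on_hand[A=25 B=43 C=49 D=9] avail[A=25 B=43 C=49 D=9] open={}
Step 9: reserve R5 D 5 -> on_hand[A=25 B=43 C=49 D=9] avail[A=25 B=43 C=49 D=4] open={R5}
Step 10: commit R5 -> on_hand[A=25 B=43 C=49 D=4] avail[A=25 B=43 C=49 D=4] open={}
Step 11: reserve R6 A 3 -> on_hand[A=25 B=43 C=49 D=4] avail[A=22 B=43 C=49 D=4] open={R6}
Step 12: commit R6 -> on_hand[A=22 B=43 C=49 D=4] avail[A=22 B=43 C=49 D=4] open={}
Final available[B] = 43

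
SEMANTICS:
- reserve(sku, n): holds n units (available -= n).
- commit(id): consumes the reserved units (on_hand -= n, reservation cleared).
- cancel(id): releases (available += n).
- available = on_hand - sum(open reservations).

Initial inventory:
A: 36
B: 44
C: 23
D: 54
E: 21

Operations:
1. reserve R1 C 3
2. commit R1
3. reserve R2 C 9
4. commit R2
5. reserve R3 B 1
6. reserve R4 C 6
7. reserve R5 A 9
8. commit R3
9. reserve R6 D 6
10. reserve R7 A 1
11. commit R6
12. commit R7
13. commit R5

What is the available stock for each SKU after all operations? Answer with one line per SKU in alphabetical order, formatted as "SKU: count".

Answer: A: 26
B: 43
C: 5
D: 48
E: 21

Derivation:
Step 1: reserve R1 C 3 -> on_hand[A=36 B=44 C=23 D=54 E=21] avail[A=36 B=44 C=20 D=54 E=21] open={R1}
Step 2: commit R1 -> on_hand[A=36 B=44 C=20 D=54 E=21] avail[A=36 B=44 C=20 D=54 E=21] open={}
Step 3: reserve R2 C 9 -> on_hand[A=36 B=44 C=20 D=54 E=21] avail[A=36 B=44 C=11 D=54 E=21] open={R2}
Step 4: commit R2 -> on_hand[A=36 B=44 C=11 D=54 E=21] avail[A=36 B=44 C=11 D=54 E=21] open={}
Step 5: reserve R3 B 1 -> on_hand[A=36 B=44 C=11 D=54 E=21] avail[A=36 B=43 C=11 D=54 E=21] open={R3}
Step 6: reserve R4 C 6 -> on_hand[A=36 B=44 C=11 D=54 E=21] avail[A=36 B=43 C=5 D=54 E=21] open={R3,R4}
Step 7: reserve R5 A 9 -> on_hand[A=36 B=44 C=11 D=54 E=21] avail[A=27 B=43 C=5 D=54 E=21] open={R3,R4,R5}
Step 8: commit R3 -> on_hand[A=36 B=43 C=11 D=54 E=21] avail[A=27 B=43 C=5 D=54 E=21] open={R4,R5}
Step 9: reserve R6 D 6 -> on_hand[A=36 B=43 C=11 D=54 E=21] avail[A=27 B=43 C=5 D=48 E=21] open={R4,R5,R6}
Step 10: reserve R7 A 1 -> on_hand[A=36 B=43 C=11 D=54 E=21] avail[A=26 B=43 C=5 D=48 E=21] open={R4,R5,R6,R7}
Step 11: commit R6 -> on_hand[A=36 B=43 C=11 D=48 E=21] avail[A=26 B=43 C=5 D=48 E=21] open={R4,R5,R7}
Step 12: commit R7 -> on_hand[A=35 B=43 C=11 D=48 E=21] avail[A=26 B=43 C=5 D=48 E=21] open={R4,R5}
Step 13: commit R5 -> on_hand[A=26 B=43 C=11 D=48 E=21] avail[A=26 B=43 C=5 D=48 E=21] open={R4}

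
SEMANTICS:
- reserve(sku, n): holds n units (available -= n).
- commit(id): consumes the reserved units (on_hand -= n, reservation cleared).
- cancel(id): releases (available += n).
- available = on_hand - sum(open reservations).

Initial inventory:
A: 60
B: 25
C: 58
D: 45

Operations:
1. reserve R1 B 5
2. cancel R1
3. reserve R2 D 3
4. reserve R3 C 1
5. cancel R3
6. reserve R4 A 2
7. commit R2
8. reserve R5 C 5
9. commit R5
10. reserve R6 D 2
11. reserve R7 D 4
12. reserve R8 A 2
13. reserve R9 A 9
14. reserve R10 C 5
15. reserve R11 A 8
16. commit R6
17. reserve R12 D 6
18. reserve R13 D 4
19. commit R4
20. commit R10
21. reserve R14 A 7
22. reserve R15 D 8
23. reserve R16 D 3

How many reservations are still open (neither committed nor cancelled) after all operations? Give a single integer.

Answer: 9

Derivation:
Step 1: reserve R1 B 5 -> on_hand[A=60 B=25 C=58 D=45] avail[A=60 B=20 C=58 D=45] open={R1}
Step 2: cancel R1 -> on_hand[A=60 B=25 C=58 D=45] avail[A=60 B=25 C=58 D=45] open={}
Step 3: reserve R2 D 3 -> on_hand[A=60 B=25 C=58 D=45] avail[A=60 B=25 C=58 D=42] open={R2}
Step 4: reserve R3 C 1 -> on_hand[A=60 B=25 C=58 D=45] avail[A=60 B=25 C=57 D=42] open={R2,R3}
Step 5: cancel R3 -> on_hand[A=60 B=25 C=58 D=45] avail[A=60 B=25 C=58 D=42] open={R2}
Step 6: reserve R4 A 2 -> on_hand[A=60 B=25 C=58 D=45] avail[A=58 B=25 C=58 D=42] open={R2,R4}
Step 7: commit R2 -> on_hand[A=60 B=25 C=58 D=42] avail[A=58 B=25 C=58 D=42] open={R4}
Step 8: reserve R5 C 5 -> on_hand[A=60 B=25 C=58 D=42] avail[A=58 B=25 C=53 D=42] open={R4,R5}
Step 9: commit R5 -> on_hand[A=60 B=25 C=53 D=42] avail[A=58 B=25 C=53 D=42] open={R4}
Step 10: reserve R6 D 2 -> on_hand[A=60 B=25 C=53 D=42] avail[A=58 B=25 C=53 D=40] open={R4,R6}
Step 11: reserve R7 D 4 -> on_hand[A=60 B=25 C=53 D=42] avail[A=58 B=25 C=53 D=36] open={R4,R6,R7}
Step 12: reserve R8 A 2 -> on_hand[A=60 B=25 C=53 D=42] avail[A=56 B=25 C=53 D=36] open={R4,R6,R7,R8}
Step 13: reserve R9 A 9 -> on_hand[A=60 B=25 C=53 D=42] avail[A=47 B=25 C=53 D=36] open={R4,R6,R7,R8,R9}
Step 14: reserve R10 C 5 -> on_hand[A=60 B=25 C=53 D=42] avail[A=47 B=25 C=48 D=36] open={R10,R4,R6,R7,R8,R9}
Step 15: reserve R11 A 8 -> on_hand[A=60 B=25 C=53 D=42] avail[A=39 B=25 C=48 D=36] open={R10,R11,R4,R6,R7,R8,R9}
Step 16: commit R6 -> on_hand[A=60 B=25 C=53 D=40] avail[A=39 B=25 C=48 D=36] open={R10,R11,R4,R7,R8,R9}
Step 17: reserve R12 D 6 -> on_hand[A=60 B=25 C=53 D=40] avail[A=39 B=25 C=48 D=30] open={R10,R11,R12,R4,R7,R8,R9}
Step 18: reserve R13 D 4 -> on_hand[A=60 B=25 C=53 D=40] avail[A=39 B=25 C=48 D=26] open={R10,R11,R12,R13,R4,R7,R8,R9}
Step 19: commit R4 -> on_hand[A=58 B=25 C=53 D=40] avail[A=39 B=25 C=48 D=26] open={R10,R11,R12,R13,R7,R8,R9}
Step 20: commit R10 -> on_hand[A=58 B=25 C=48 D=40] avail[A=39 B=25 C=48 D=26] open={R11,R12,R13,R7,R8,R9}
Step 21: reserve R14 A 7 -> on_hand[A=58 B=25 C=48 D=40] avail[A=32 B=25 C=48 D=26] open={R11,R12,R13,R14,R7,R8,R9}
Step 22: reserve R15 D 8 -> on_hand[A=58 B=25 C=48 D=40] avail[A=32 B=25 C=48 D=18] open={R11,R12,R13,R14,R15,R7,R8,R9}
Step 23: reserve R16 D 3 -> on_hand[A=58 B=25 C=48 D=40] avail[A=32 B=25 C=48 D=15] open={R11,R12,R13,R14,R15,R16,R7,R8,R9}
Open reservations: ['R11', 'R12', 'R13', 'R14', 'R15', 'R16', 'R7', 'R8', 'R9'] -> 9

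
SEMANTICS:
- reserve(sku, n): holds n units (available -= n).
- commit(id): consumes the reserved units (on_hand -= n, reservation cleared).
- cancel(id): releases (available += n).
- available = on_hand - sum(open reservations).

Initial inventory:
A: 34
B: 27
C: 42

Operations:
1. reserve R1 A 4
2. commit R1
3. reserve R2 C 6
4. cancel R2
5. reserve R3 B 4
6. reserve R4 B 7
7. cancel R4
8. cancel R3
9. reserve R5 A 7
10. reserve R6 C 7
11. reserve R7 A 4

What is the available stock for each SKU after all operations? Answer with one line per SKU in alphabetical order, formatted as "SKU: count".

Answer: A: 19
B: 27
C: 35

Derivation:
Step 1: reserve R1 A 4 -> on_hand[A=34 B=27 C=42] avail[A=30 B=27 C=42] open={R1}
Step 2: commit R1 -> on_hand[A=30 B=27 C=42] avail[A=30 B=27 C=42] open={}
Step 3: reserve R2 C 6 -> on_hand[A=30 B=27 C=42] avail[A=30 B=27 C=36] open={R2}
Step 4: cancel R2 -> on_hand[A=30 B=27 C=42] avail[A=30 B=27 C=42] open={}
Step 5: reserve R3 B 4 -> on_hand[A=30 B=27 C=42] avail[A=30 B=23 C=42] open={R3}
Step 6: reserve R4 B 7 -> on_hand[A=30 B=27 C=42] avail[A=30 B=16 C=42] open={R3,R4}
Step 7: cancel R4 -> on_hand[A=30 B=27 C=42] avail[A=30 B=23 C=42] open={R3}
Step 8: cancel R3 -> on_hand[A=30 B=27 C=42] avail[A=30 B=27 C=42] open={}
Step 9: reserve R5 A 7 -> on_hand[A=30 B=27 C=42] avail[A=23 B=27 C=42] open={R5}
Step 10: reserve R6 C 7 -> on_hand[A=30 B=27 C=42] avail[A=23 B=27 C=35] open={R5,R6}
Step 11: reserve R7 A 4 -> on_hand[A=30 B=27 C=42] avail[A=19 B=27 C=35] open={R5,R6,R7}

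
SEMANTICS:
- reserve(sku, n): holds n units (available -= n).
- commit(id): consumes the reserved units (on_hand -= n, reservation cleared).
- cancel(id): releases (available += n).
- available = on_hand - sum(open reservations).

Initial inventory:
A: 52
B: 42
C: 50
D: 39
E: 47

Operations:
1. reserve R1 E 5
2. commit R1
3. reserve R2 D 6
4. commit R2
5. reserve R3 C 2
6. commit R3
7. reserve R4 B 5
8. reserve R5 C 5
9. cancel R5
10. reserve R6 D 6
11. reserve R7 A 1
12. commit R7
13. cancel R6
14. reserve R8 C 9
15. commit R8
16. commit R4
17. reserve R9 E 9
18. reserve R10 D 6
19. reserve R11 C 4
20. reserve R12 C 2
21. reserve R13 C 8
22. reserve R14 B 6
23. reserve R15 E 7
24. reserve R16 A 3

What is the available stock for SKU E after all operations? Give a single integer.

Answer: 26

Derivation:
Step 1: reserve R1 E 5 -> on_hand[A=52 B=42 C=50 D=39 E=47] avail[A=52 B=42 C=50 D=39 E=42] open={R1}
Step 2: commit R1 -> on_hand[A=52 B=42 C=50 D=39 E=42] avail[A=52 B=42 C=50 D=39 E=42] open={}
Step 3: reserve R2 D 6 -> on_hand[A=52 B=42 C=50 D=39 E=42] avail[A=52 B=42 C=50 D=33 E=42] open={R2}
Step 4: commit R2 -> on_hand[A=52 B=42 C=50 D=33 E=42] avail[A=52 B=42 C=50 D=33 E=42] open={}
Step 5: reserve R3 C 2 -> on_hand[A=52 B=42 C=50 D=33 E=42] avail[A=52 B=42 C=48 D=33 E=42] open={R3}
Step 6: commit R3 -> on_hand[A=52 B=42 C=48 D=33 E=42] avail[A=52 B=42 C=48 D=33 E=42] open={}
Step 7: reserve R4 B 5 -> on_hand[A=52 B=42 C=48 D=33 E=42] avail[A=52 B=37 C=48 D=33 E=42] open={R4}
Step 8: reserve R5 C 5 -> on_hand[A=52 B=42 C=48 D=33 E=42] avail[A=52 B=37 C=43 D=33 E=42] open={R4,R5}
Step 9: cancel R5 -> on_hand[A=52 B=42 C=48 D=33 E=42] avail[A=52 B=37 C=48 D=33 E=42] open={R4}
Step 10: reserve R6 D 6 -> on_hand[A=52 B=42 C=48 D=33 E=42] avail[A=52 B=37 C=48 D=27 E=42] open={R4,R6}
Step 11: reserve R7 A 1 -> on_hand[A=52 B=42 C=48 D=33 E=42] avail[A=51 B=37 C=48 D=27 E=42] open={R4,R6,R7}
Step 12: commit R7 -> on_hand[A=51 B=42 C=48 D=33 E=42] avail[A=51 B=37 C=48 D=27 E=42] open={R4,R6}
Step 13: cancel R6 -> on_hand[A=51 B=42 C=48 D=33 E=42] avail[A=51 B=37 C=48 D=33 E=42] open={R4}
Step 14: reserve R8 C 9 -> on_hand[A=51 B=42 C=48 D=33 E=42] avail[A=51 B=37 C=39 D=33 E=42] open={R4,R8}
Step 15: commit R8 -> on_hand[A=51 B=42 C=39 D=33 E=42] avail[A=51 B=37 C=39 D=33 E=42] open={R4}
Step 16: commit R4 -> on_hand[A=51 B=37 C=39 D=33 E=42] avail[A=51 B=37 C=39 D=33 E=42] open={}
Step 17: reserve R9 E 9 -> on_hand[A=51 B=37 C=39 D=33 E=42] avail[A=51 B=37 C=39 D=33 E=33] open={R9}
Step 18: reserve R10 D 6 -> on_hand[A=51 B=37 C=39 D=33 E=42] avail[A=51 B=37 C=39 D=27 E=33] open={R10,R9}
Step 19: reserve R11 C 4 -> on_hand[A=51 B=37 C=39 D=33 E=42] avail[A=51 B=37 C=35 D=27 E=33] open={R10,R11,R9}
Step 20: reserve R12 C 2 -> on_hand[A=51 B=37 C=39 D=33 E=42] avail[A=51 B=37 C=33 D=27 E=33] open={R10,R11,R12,R9}
Step 21: reserve R13 C 8 -> on_hand[A=51 B=37 C=39 D=33 E=42] avail[A=51 B=37 C=25 D=27 E=33] open={R10,R11,R12,R13,R9}
Step 22: reserve R14 B 6 -> on_hand[A=51 B=37 C=39 D=33 E=42] avail[A=51 B=31 C=25 D=27 E=33] open={R10,R11,R12,R13,R14,R9}
Step 23: reserve R15 E 7 -> on_hand[A=51 B=37 C=39 D=33 E=42] avail[A=51 B=31 C=25 D=27 E=26] open={R10,R11,R12,R13,R14,R15,R9}
Step 24: reserve R16 A 3 -> on_hand[A=51 B=37 C=39 D=33 E=42] avail[A=48 B=31 C=25 D=27 E=26] open={R10,R11,R12,R13,R14,R15,R16,R9}
Final available[E] = 26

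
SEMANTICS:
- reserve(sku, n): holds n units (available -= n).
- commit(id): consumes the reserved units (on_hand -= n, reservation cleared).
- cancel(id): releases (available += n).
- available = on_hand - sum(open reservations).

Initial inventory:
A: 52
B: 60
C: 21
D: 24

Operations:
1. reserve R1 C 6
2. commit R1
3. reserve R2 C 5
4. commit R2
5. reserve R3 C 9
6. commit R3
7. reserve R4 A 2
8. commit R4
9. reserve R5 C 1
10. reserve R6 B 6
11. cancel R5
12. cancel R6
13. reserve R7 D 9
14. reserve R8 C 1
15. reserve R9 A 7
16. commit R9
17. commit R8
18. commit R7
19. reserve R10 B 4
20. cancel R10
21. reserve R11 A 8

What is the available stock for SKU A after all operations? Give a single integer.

Answer: 35

Derivation:
Step 1: reserve R1 C 6 -> on_hand[A=52 B=60 C=21 D=24] avail[A=52 B=60 C=15 D=24] open={R1}
Step 2: commit R1 -> on_hand[A=52 B=60 C=15 D=24] avail[A=52 B=60 C=15 D=24] open={}
Step 3: reserve R2 C 5 -> on_hand[A=52 B=60 C=15 D=24] avail[A=52 B=60 C=10 D=24] open={R2}
Step 4: commit R2 -> on_hand[A=52 B=60 C=10 D=24] avail[A=52 B=60 C=10 D=24] open={}
Step 5: reserve R3 C 9 -> on_hand[A=52 B=60 C=10 D=24] avail[A=52 B=60 C=1 D=24] open={R3}
Step 6: commit R3 -> on_hand[A=52 B=60 C=1 D=24] avail[A=52 B=60 C=1 D=24] open={}
Step 7: reserve R4 A 2 -> on_hand[A=52 B=60 C=1 D=24] avail[A=50 B=60 C=1 D=24] open={R4}
Step 8: commit R4 -> on_hand[A=50 B=60 C=1 D=24] avail[A=50 B=60 C=1 D=24] open={}
Step 9: reserve R5 C 1 -> on_hand[A=50 B=60 C=1 D=24] avail[A=50 B=60 C=0 D=24] open={R5}
Step 10: reserve R6 B 6 -> on_hand[A=50 B=60 C=1 D=24] avail[A=50 B=54 C=0 D=24] open={R5,R6}
Step 11: cancel R5 -> on_hand[A=50 B=60 C=1 D=24] avail[A=50 B=54 C=1 D=24] open={R6}
Step 12: cancel R6 -> on_hand[A=50 B=60 C=1 D=24] avail[A=50 B=60 C=1 D=24] open={}
Step 13: reserve R7 D 9 -> on_hand[A=50 B=60 C=1 D=24] avail[A=50 B=60 C=1 D=15] open={R7}
Step 14: reserve R8 C 1 -> on_hand[A=50 B=60 C=1 D=24] avail[A=50 B=60 C=0 D=15] open={R7,R8}
Step 15: reserve R9 A 7 -> on_hand[A=50 B=60 C=1 D=24] avail[A=43 B=60 C=0 D=15] open={R7,R8,R9}
Step 16: commit R9 -> on_hand[A=43 B=60 C=1 D=24] avail[A=43 B=60 C=0 D=15] open={R7,R8}
Step 17: commit R8 -> on_hand[A=43 B=60 C=0 D=24] avail[A=43 B=60 C=0 D=15] open={R7}
Step 18: commit R7 -> on_hand[A=43 B=60 C=0 D=15] avail[A=43 B=60 C=0 D=15] open={}
Step 19: reserve R10 B 4 -> on_hand[A=43 B=60 C=0 D=15] avail[A=43 B=56 C=0 D=15] open={R10}
Step 20: cancel R10 -> on_hand[A=43 B=60 C=0 D=15] avail[A=43 B=60 C=0 D=15] open={}
Step 21: reserve R11 A 8 -> on_hand[A=43 B=60 C=0 D=15] avail[A=35 B=60 C=0 D=15] open={R11}
Final available[A] = 35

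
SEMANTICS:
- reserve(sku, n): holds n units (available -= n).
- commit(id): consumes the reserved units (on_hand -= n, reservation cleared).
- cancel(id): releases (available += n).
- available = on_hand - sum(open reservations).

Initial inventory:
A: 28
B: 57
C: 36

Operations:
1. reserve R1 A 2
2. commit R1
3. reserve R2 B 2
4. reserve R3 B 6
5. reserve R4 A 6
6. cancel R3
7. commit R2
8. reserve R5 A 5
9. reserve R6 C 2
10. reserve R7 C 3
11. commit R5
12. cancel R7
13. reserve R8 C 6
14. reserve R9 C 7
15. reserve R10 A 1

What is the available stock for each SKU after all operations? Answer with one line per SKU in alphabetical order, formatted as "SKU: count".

Answer: A: 14
B: 55
C: 21

Derivation:
Step 1: reserve R1 A 2 -> on_hand[A=28 B=57 C=36] avail[A=26 B=57 C=36] open={R1}
Step 2: commit R1 -> on_hand[A=26 B=57 C=36] avail[A=26 B=57 C=36] open={}
Step 3: reserve R2 B 2 -> on_hand[A=26 B=57 C=36] avail[A=26 B=55 C=36] open={R2}
Step 4: reserve R3 B 6 -> on_hand[A=26 B=57 C=36] avail[A=26 B=49 C=36] open={R2,R3}
Step 5: reserve R4 A 6 -> on_hand[A=26 B=57 C=36] avail[A=20 B=49 C=36] open={R2,R3,R4}
Step 6: cancel R3 -> on_hand[A=26 B=57 C=36] avail[A=20 B=55 C=36] open={R2,R4}
Step 7: commit R2 -> on_hand[A=26 B=55 C=36] avail[A=20 B=55 C=36] open={R4}
Step 8: reserve R5 A 5 -> on_hand[A=26 B=55 C=36] avail[A=15 B=55 C=36] open={R4,R5}
Step 9: reserve R6 C 2 -> on_hand[A=26 B=55 C=36] avail[A=15 B=55 C=34] open={R4,R5,R6}
Step 10: reserve R7 C 3 -> on_hand[A=26 B=55 C=36] avail[A=15 B=55 C=31] open={R4,R5,R6,R7}
Step 11: commit R5 -> on_hand[A=21 B=55 C=36] avail[A=15 B=55 C=31] open={R4,R6,R7}
Step 12: cancel R7 -> on_hand[A=21 B=55 C=36] avail[A=15 B=55 C=34] open={R4,R6}
Step 13: reserve R8 C 6 -> on_hand[A=21 B=55 C=36] avail[A=15 B=55 C=28] open={R4,R6,R8}
Step 14: reserve R9 C 7 -> on_hand[A=21 B=55 C=36] avail[A=15 B=55 C=21] open={R4,R6,R8,R9}
Step 15: reserve R10 A 1 -> on_hand[A=21 B=55 C=36] avail[A=14 B=55 C=21] open={R10,R4,R6,R8,R9}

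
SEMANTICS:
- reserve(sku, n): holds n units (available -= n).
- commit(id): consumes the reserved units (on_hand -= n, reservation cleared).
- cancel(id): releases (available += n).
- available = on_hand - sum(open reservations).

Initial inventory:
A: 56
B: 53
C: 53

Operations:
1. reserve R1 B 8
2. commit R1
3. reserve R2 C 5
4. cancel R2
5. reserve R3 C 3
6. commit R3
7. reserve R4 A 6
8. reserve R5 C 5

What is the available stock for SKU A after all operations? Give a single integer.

Answer: 50

Derivation:
Step 1: reserve R1 B 8 -> on_hand[A=56 B=53 C=53] avail[A=56 B=45 C=53] open={R1}
Step 2: commit R1 -> on_hand[A=56 B=45 C=53] avail[A=56 B=45 C=53] open={}
Step 3: reserve R2 C 5 -> on_hand[A=56 B=45 C=53] avail[A=56 B=45 C=48] open={R2}
Step 4: cancel R2 -> on_hand[A=56 B=45 C=53] avail[A=56 B=45 C=53] open={}
Step 5: reserve R3 C 3 -> on_hand[A=56 B=45 C=53] avail[A=56 B=45 C=50] open={R3}
Step 6: commit R3 -> on_hand[A=56 B=45 C=50] avail[A=56 B=45 C=50] open={}
Step 7: reserve R4 A 6 -> on_hand[A=56 B=45 C=50] avail[A=50 B=45 C=50] open={R4}
Step 8: reserve R5 C 5 -> on_hand[A=56 B=45 C=50] avail[A=50 B=45 C=45] open={R4,R5}
Final available[A] = 50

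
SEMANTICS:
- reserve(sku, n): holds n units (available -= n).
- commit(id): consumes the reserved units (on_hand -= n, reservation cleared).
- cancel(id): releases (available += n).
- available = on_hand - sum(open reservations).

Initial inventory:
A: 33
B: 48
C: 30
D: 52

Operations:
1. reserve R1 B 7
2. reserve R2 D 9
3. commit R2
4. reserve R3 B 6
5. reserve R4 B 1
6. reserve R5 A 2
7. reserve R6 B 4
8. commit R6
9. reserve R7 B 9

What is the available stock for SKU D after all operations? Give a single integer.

Step 1: reserve R1 B 7 -> on_hand[A=33 B=48 C=30 D=52] avail[A=33 B=41 C=30 D=52] open={R1}
Step 2: reserve R2 D 9 -> on_hand[A=33 B=48 C=30 D=52] avail[A=33 B=41 C=30 D=43] open={R1,R2}
Step 3: commit R2 -> on_hand[A=33 B=48 C=30 D=43] avail[A=33 B=41 C=30 D=43] open={R1}
Step 4: reserve R3 B 6 -> on_hand[A=33 B=48 C=30 D=43] avail[A=33 B=35 C=30 D=43] open={R1,R3}
Step 5: reserve R4 B 1 -> on_hand[A=33 B=48 C=30 D=43] avail[A=33 B=34 C=30 D=43] open={R1,R3,R4}
Step 6: reserve R5 A 2 -> on_hand[A=33 B=48 C=30 D=43] avail[A=31 B=34 C=30 D=43] open={R1,R3,R4,R5}
Step 7: reserve R6 B 4 -> on_hand[A=33 B=48 C=30 D=43] avail[A=31 B=30 C=30 D=43] open={R1,R3,R4,R5,R6}
Step 8: commit R6 -> on_hand[A=33 B=44 C=30 D=43] avail[A=31 B=30 C=30 D=43] open={R1,R3,R4,R5}
Step 9: reserve R7 B 9 -> on_hand[A=33 B=44 C=30 D=43] avail[A=31 B=21 C=30 D=43] open={R1,R3,R4,R5,R7}
Final available[D] = 43

Answer: 43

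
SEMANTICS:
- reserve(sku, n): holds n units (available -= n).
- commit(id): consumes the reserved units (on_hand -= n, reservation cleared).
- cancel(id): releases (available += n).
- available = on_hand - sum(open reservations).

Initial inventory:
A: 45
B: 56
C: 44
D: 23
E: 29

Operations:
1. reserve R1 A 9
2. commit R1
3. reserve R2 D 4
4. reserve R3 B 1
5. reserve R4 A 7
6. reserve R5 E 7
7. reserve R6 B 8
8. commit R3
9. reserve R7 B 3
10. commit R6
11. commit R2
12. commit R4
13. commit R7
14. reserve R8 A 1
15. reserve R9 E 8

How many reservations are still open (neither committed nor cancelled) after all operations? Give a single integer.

Answer: 3

Derivation:
Step 1: reserve R1 A 9 -> on_hand[A=45 B=56 C=44 D=23 E=29] avail[A=36 B=56 C=44 D=23 E=29] open={R1}
Step 2: commit R1 -> on_hand[A=36 B=56 C=44 D=23 E=29] avail[A=36 B=56 C=44 D=23 E=29] open={}
Step 3: reserve R2 D 4 -> on_hand[A=36 B=56 C=44 D=23 E=29] avail[A=36 B=56 C=44 D=19 E=29] open={R2}
Step 4: reserve R3 B 1 -> on_hand[A=36 B=56 C=44 D=23 E=29] avail[A=36 B=55 C=44 D=19 E=29] open={R2,R3}
Step 5: reserve R4 A 7 -> on_hand[A=36 B=56 C=44 D=23 E=29] avail[A=29 B=55 C=44 D=19 E=29] open={R2,R3,R4}
Step 6: reserve R5 E 7 -> on_hand[A=36 B=56 C=44 D=23 E=29] avail[A=29 B=55 C=44 D=19 E=22] open={R2,R3,R4,R5}
Step 7: reserve R6 B 8 -> on_hand[A=36 B=56 C=44 D=23 E=29] avail[A=29 B=47 C=44 D=19 E=22] open={R2,R3,R4,R5,R6}
Step 8: commit R3 -> on_hand[A=36 B=55 C=44 D=23 E=29] avail[A=29 B=47 C=44 D=19 E=22] open={R2,R4,R5,R6}
Step 9: reserve R7 B 3 -> on_hand[A=36 B=55 C=44 D=23 E=29] avail[A=29 B=44 C=44 D=19 E=22] open={R2,R4,R5,R6,R7}
Step 10: commit R6 -> on_hand[A=36 B=47 C=44 D=23 E=29] avail[A=29 B=44 C=44 D=19 E=22] open={R2,R4,R5,R7}
Step 11: commit R2 -> on_hand[A=36 B=47 C=44 D=19 E=29] avail[A=29 B=44 C=44 D=19 E=22] open={R4,R5,R7}
Step 12: commit R4 -> on_hand[A=29 B=47 C=44 D=19 E=29] avail[A=29 B=44 C=44 D=19 E=22] open={R5,R7}
Step 13: commit R7 -> on_hand[A=29 B=44 C=44 D=19 E=29] avail[A=29 B=44 C=44 D=19 E=22] open={R5}
Step 14: reserve R8 A 1 -> on_hand[A=29 B=44 C=44 D=19 E=29] avail[A=28 B=44 C=44 D=19 E=22] open={R5,R8}
Step 15: reserve R9 E 8 -> on_hand[A=29 B=44 C=44 D=19 E=29] avail[A=28 B=44 C=44 D=19 E=14] open={R5,R8,R9}
Open reservations: ['R5', 'R8', 'R9'] -> 3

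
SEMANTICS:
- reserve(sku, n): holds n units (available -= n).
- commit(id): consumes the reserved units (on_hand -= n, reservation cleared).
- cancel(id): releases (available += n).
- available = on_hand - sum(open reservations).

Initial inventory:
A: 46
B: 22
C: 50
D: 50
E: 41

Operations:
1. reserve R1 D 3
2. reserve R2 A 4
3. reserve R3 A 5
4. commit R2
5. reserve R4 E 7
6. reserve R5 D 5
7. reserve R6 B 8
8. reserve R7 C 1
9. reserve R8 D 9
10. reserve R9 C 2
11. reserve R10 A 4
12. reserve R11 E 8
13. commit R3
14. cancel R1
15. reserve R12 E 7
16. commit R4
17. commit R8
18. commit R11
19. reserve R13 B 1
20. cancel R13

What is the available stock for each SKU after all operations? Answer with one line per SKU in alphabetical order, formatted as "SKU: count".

Answer: A: 33
B: 14
C: 47
D: 36
E: 19

Derivation:
Step 1: reserve R1 D 3 -> on_hand[A=46 B=22 C=50 D=50 E=41] avail[A=46 B=22 C=50 D=47 E=41] open={R1}
Step 2: reserve R2 A 4 -> on_hand[A=46 B=22 C=50 D=50 E=41] avail[A=42 B=22 C=50 D=47 E=41] open={R1,R2}
Step 3: reserve R3 A 5 -> on_hand[A=46 B=22 C=50 D=50 E=41] avail[A=37 B=22 C=50 D=47 E=41] open={R1,R2,R3}
Step 4: commit R2 -> on_hand[A=42 B=22 C=50 D=50 E=41] avail[A=37 B=22 C=50 D=47 E=41] open={R1,R3}
Step 5: reserve R4 E 7 -> on_hand[A=42 B=22 C=50 D=50 E=41] avail[A=37 B=22 C=50 D=47 E=34] open={R1,R3,R4}
Step 6: reserve R5 D 5 -> on_hand[A=42 B=22 C=50 D=50 E=41] avail[A=37 B=22 C=50 D=42 E=34] open={R1,R3,R4,R5}
Step 7: reserve R6 B 8 -> on_hand[A=42 B=22 C=50 D=50 E=41] avail[A=37 B=14 C=50 D=42 E=34] open={R1,R3,R4,R5,R6}
Step 8: reserve R7 C 1 -> on_hand[A=42 B=22 C=50 D=50 E=41] avail[A=37 B=14 C=49 D=42 E=34] open={R1,R3,R4,R5,R6,R7}
Step 9: reserve R8 D 9 -> on_hand[A=42 B=22 C=50 D=50 E=41] avail[A=37 B=14 C=49 D=33 E=34] open={R1,R3,R4,R5,R6,R7,R8}
Step 10: reserve R9 C 2 -> on_hand[A=42 B=22 C=50 D=50 E=41] avail[A=37 B=14 C=47 D=33 E=34] open={R1,R3,R4,R5,R6,R7,R8,R9}
Step 11: reserve R10 A 4 -> on_hand[A=42 B=22 C=50 D=50 E=41] avail[A=33 B=14 C=47 D=33 E=34] open={R1,R10,R3,R4,R5,R6,R7,R8,R9}
Step 12: reserve R11 E 8 -> on_hand[A=42 B=22 C=50 D=50 E=41] avail[A=33 B=14 C=47 D=33 E=26] open={R1,R10,R11,R3,R4,R5,R6,R7,R8,R9}
Step 13: commit R3 -> on_hand[A=37 B=22 C=50 D=50 E=41] avail[A=33 B=14 C=47 D=33 E=26] open={R1,R10,R11,R4,R5,R6,R7,R8,R9}
Step 14: cancel R1 -> on_hand[A=37 B=22 C=50 D=50 E=41] avail[A=33 B=14 C=47 D=36 E=26] open={R10,R11,R4,R5,R6,R7,R8,R9}
Step 15: reserve R12 E 7 -> on_hand[A=37 B=22 C=50 D=50 E=41] avail[A=33 B=14 C=47 D=36 E=19] open={R10,R11,R12,R4,R5,R6,R7,R8,R9}
Step 16: commit R4 -> on_hand[A=37 B=22 C=50 D=50 E=34] avail[A=33 B=14 C=47 D=36 E=19] open={R10,R11,R12,R5,R6,R7,R8,R9}
Step 17: commit R8 -> on_hand[A=37 B=22 C=50 D=41 E=34] avail[A=33 B=14 C=47 D=36 E=19] open={R10,R11,R12,R5,R6,R7,R9}
Step 18: commit R11 -> on_hand[A=37 B=22 C=50 D=41 E=26] avail[A=33 B=14 C=47 D=36 E=19] open={R10,R12,R5,R6,R7,R9}
Step 19: reserve R13 B 1 -> on_hand[A=37 B=22 C=50 D=41 E=26] avail[A=33 B=13 C=47 D=36 E=19] open={R10,R12,R13,R5,R6,R7,R9}
Step 20: cancel R13 -> on_hand[A=37 B=22 C=50 D=41 E=26] avail[A=33 B=14 C=47 D=36 E=19] open={R10,R12,R5,R6,R7,R9}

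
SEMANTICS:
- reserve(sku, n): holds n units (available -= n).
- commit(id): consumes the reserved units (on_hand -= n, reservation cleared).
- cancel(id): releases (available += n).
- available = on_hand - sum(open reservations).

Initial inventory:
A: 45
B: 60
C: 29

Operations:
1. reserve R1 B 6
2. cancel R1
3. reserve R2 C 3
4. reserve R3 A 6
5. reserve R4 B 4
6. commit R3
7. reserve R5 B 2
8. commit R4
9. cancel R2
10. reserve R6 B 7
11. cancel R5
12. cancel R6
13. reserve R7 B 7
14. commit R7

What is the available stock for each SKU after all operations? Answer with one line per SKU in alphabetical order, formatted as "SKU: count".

Answer: A: 39
B: 49
C: 29

Derivation:
Step 1: reserve R1 B 6 -> on_hand[A=45 B=60 C=29] avail[A=45 B=54 C=29] open={R1}
Step 2: cancel R1 -> on_hand[A=45 B=60 C=29] avail[A=45 B=60 C=29] open={}
Step 3: reserve R2 C 3 -> on_hand[A=45 B=60 C=29] avail[A=45 B=60 C=26] open={R2}
Step 4: reserve R3 A 6 -> on_hand[A=45 B=60 C=29] avail[A=39 B=60 C=26] open={R2,R3}
Step 5: reserve R4 B 4 -> on_hand[A=45 B=60 C=29] avail[A=39 B=56 C=26] open={R2,R3,R4}
Step 6: commit R3 -> on_hand[A=39 B=60 C=29] avail[A=39 B=56 C=26] open={R2,R4}
Step 7: reserve R5 B 2 -> on_hand[A=39 B=60 C=29] avail[A=39 B=54 C=26] open={R2,R4,R5}
Step 8: commit R4 -> on_hand[A=39 B=56 C=29] avail[A=39 B=54 C=26] open={R2,R5}
Step 9: cancel R2 -> on_hand[A=39 B=56 C=29] avail[A=39 B=54 C=29] open={R5}
Step 10: reserve R6 B 7 -> on_hand[A=39 B=56 C=29] avail[A=39 B=47 C=29] open={R5,R6}
Step 11: cancel R5 -> on_hand[A=39 B=56 C=29] avail[A=39 B=49 C=29] open={R6}
Step 12: cancel R6 -> on_hand[A=39 B=56 C=29] avail[A=39 B=56 C=29] open={}
Step 13: reserve R7 B 7 -> on_hand[A=39 B=56 C=29] avail[A=39 B=49 C=29] open={R7}
Step 14: commit R7 -> on_hand[A=39 B=49 C=29] avail[A=39 B=49 C=29] open={}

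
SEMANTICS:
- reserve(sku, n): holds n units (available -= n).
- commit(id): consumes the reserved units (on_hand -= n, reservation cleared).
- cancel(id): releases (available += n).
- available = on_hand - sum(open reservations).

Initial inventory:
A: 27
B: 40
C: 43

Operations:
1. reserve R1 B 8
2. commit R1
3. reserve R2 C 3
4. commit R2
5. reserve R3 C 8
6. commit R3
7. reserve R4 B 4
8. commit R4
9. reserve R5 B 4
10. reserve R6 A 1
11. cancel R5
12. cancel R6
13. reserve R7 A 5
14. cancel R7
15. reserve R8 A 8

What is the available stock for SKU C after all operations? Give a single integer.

Step 1: reserve R1 B 8 -> on_hand[A=27 B=40 C=43] avail[A=27 B=32 C=43] open={R1}
Step 2: commit R1 -> on_hand[A=27 B=32 C=43] avail[A=27 B=32 C=43] open={}
Step 3: reserve R2 C 3 -> on_hand[A=27 B=32 C=43] avail[A=27 B=32 C=40] open={R2}
Step 4: commit R2 -> on_hand[A=27 B=32 C=40] avail[A=27 B=32 C=40] open={}
Step 5: reserve R3 C 8 -> on_hand[A=27 B=32 C=40] avail[A=27 B=32 C=32] open={R3}
Step 6: commit R3 -> on_hand[A=27 B=32 C=32] avail[A=27 B=32 C=32] open={}
Step 7: reserve R4 B 4 -> on_hand[A=27 B=32 C=32] avail[A=27 B=28 C=32] open={R4}
Step 8: commit R4 -> on_hand[A=27 B=28 C=32] avail[A=27 B=28 C=32] open={}
Step 9: reserve R5 B 4 -> on_hand[A=27 B=28 C=32] avail[A=27 B=24 C=32] open={R5}
Step 10: reserve R6 A 1 -> on_hand[A=27 B=28 C=32] avail[A=26 B=24 C=32] open={R5,R6}
Step 11: cancel R5 -> on_hand[A=27 B=28 C=32] avail[A=26 B=28 C=32] open={R6}
Step 12: cancel R6 -> on_hand[A=27 B=28 C=32] avail[A=27 B=28 C=32] open={}
Step 13: reserve R7 A 5 -> on_hand[A=27 B=28 C=32] avail[A=22 B=28 C=32] open={R7}
Step 14: cancel R7 -> on_hand[A=27 B=28 C=32] avail[A=27 B=28 C=32] open={}
Step 15: reserve R8 A 8 -> on_hand[A=27 B=28 C=32] avail[A=19 B=28 C=32] open={R8}
Final available[C] = 32

Answer: 32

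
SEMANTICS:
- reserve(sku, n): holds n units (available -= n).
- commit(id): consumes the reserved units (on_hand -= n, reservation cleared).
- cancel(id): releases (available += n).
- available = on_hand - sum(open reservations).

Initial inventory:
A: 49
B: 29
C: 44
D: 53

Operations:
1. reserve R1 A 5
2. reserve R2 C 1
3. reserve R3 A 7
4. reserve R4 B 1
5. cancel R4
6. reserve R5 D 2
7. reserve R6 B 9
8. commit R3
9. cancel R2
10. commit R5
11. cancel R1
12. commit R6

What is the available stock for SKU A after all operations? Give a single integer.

Answer: 42

Derivation:
Step 1: reserve R1 A 5 -> on_hand[A=49 B=29 C=44 D=53] avail[A=44 B=29 C=44 D=53] open={R1}
Step 2: reserve R2 C 1 -> on_hand[A=49 B=29 C=44 D=53] avail[A=44 B=29 C=43 D=53] open={R1,R2}
Step 3: reserve R3 A 7 -> on_hand[A=49 B=29 C=44 D=53] avail[A=37 B=29 C=43 D=53] open={R1,R2,R3}
Step 4: reserve R4 B 1 -> on_hand[A=49 B=29 C=44 D=53] avail[A=37 B=28 C=43 D=53] open={R1,R2,R3,R4}
Step 5: cancel R4 -> on_hand[A=49 B=29 C=44 D=53] avail[A=37 B=29 C=43 D=53] open={R1,R2,R3}
Step 6: reserve R5 D 2 -> on_hand[A=49 B=29 C=44 D=53] avail[A=37 B=29 C=43 D=51] open={R1,R2,R3,R5}
Step 7: reserve R6 B 9 -> on_hand[A=49 B=29 C=44 D=53] avail[A=37 B=20 C=43 D=51] open={R1,R2,R3,R5,R6}
Step 8: commit R3 -> on_hand[A=42 B=29 C=44 D=53] avail[A=37 B=20 C=43 D=51] open={R1,R2,R5,R6}
Step 9: cancel R2 -> on_hand[A=42 B=29 C=44 D=53] avail[A=37 B=20 C=44 D=51] open={R1,R5,R6}
Step 10: commit R5 -> on_hand[A=42 B=29 C=44 D=51] avail[A=37 B=20 C=44 D=51] open={R1,R6}
Step 11: cancel R1 -> on_hand[A=42 B=29 C=44 D=51] avail[A=42 B=20 C=44 D=51] open={R6}
Step 12: commit R6 -> on_hand[A=42 B=20 C=44 D=51] avail[A=42 B=20 C=44 D=51] open={}
Final available[A] = 42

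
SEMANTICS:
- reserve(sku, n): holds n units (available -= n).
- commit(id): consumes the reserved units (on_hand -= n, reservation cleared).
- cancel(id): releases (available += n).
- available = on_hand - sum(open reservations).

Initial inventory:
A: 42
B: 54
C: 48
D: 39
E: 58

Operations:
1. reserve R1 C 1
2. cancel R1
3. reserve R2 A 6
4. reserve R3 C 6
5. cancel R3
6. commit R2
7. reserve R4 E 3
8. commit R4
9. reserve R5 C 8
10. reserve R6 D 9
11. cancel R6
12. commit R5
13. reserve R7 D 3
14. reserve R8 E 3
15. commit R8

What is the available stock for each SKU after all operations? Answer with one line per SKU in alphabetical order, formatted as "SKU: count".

Answer: A: 36
B: 54
C: 40
D: 36
E: 52

Derivation:
Step 1: reserve R1 C 1 -> on_hand[A=42 B=54 C=48 D=39 E=58] avail[A=42 B=54 C=47 D=39 E=58] open={R1}
Step 2: cancel R1 -> on_hand[A=42 B=54 C=48 D=39 E=58] avail[A=42 B=54 C=48 D=39 E=58] open={}
Step 3: reserve R2 A 6 -> on_hand[A=42 B=54 C=48 D=39 E=58] avail[A=36 B=54 C=48 D=39 E=58] open={R2}
Step 4: reserve R3 C 6 -> on_hand[A=42 B=54 C=48 D=39 E=58] avail[A=36 B=54 C=42 D=39 E=58] open={R2,R3}
Step 5: cancel R3 -> on_hand[A=42 B=54 C=48 D=39 E=58] avail[A=36 B=54 C=48 D=39 E=58] open={R2}
Step 6: commit R2 -> on_hand[A=36 B=54 C=48 D=39 E=58] avail[A=36 B=54 C=48 D=39 E=58] open={}
Step 7: reserve R4 E 3 -> on_hand[A=36 B=54 C=48 D=39 E=58] avail[A=36 B=54 C=48 D=39 E=55] open={R4}
Step 8: commit R4 -> on_hand[A=36 B=54 C=48 D=39 E=55] avail[A=36 B=54 C=48 D=39 E=55] open={}
Step 9: reserve R5 C 8 -> on_hand[A=36 B=54 C=48 D=39 E=55] avail[A=36 B=54 C=40 D=39 E=55] open={R5}
Step 10: reserve R6 D 9 -> on_hand[A=36 B=54 C=48 D=39 E=55] avail[A=36 B=54 C=40 D=30 E=55] open={R5,R6}
Step 11: cancel R6 -> on_hand[A=36 B=54 C=48 D=39 E=55] avail[A=36 B=54 C=40 D=39 E=55] open={R5}
Step 12: commit R5 -> on_hand[A=36 B=54 C=40 D=39 E=55] avail[A=36 B=54 C=40 D=39 E=55] open={}
Step 13: reserve R7 D 3 -> on_hand[A=36 B=54 C=40 D=39 E=55] avail[A=36 B=54 C=40 D=36 E=55] open={R7}
Step 14: reserve R8 E 3 -> on_hand[A=36 B=54 C=40 D=39 E=55] avail[A=36 B=54 C=40 D=36 E=52] open={R7,R8}
Step 15: commit R8 -> on_hand[A=36 B=54 C=40 D=39 E=52] avail[A=36 B=54 C=40 D=36 E=52] open={R7}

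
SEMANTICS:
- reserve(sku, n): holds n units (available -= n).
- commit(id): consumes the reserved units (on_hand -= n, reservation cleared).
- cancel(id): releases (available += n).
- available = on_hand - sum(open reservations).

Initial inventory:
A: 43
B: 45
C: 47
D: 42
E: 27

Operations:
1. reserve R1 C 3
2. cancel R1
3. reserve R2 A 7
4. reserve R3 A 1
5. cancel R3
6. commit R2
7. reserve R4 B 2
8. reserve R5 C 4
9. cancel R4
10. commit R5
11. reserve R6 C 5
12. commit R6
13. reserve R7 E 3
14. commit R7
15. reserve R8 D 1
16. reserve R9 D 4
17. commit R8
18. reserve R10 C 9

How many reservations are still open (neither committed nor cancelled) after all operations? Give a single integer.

Step 1: reserve R1 C 3 -> on_hand[A=43 B=45 C=47 D=42 E=27] avail[A=43 B=45 C=44 D=42 E=27] open={R1}
Step 2: cancel R1 -> on_hand[A=43 B=45 C=47 D=42 E=27] avail[A=43 B=45 C=47 D=42 E=27] open={}
Step 3: reserve R2 A 7 -> on_hand[A=43 B=45 C=47 D=42 E=27] avail[A=36 B=45 C=47 D=42 E=27] open={R2}
Step 4: reserve R3 A 1 -> on_hand[A=43 B=45 C=47 D=42 E=27] avail[A=35 B=45 C=47 D=42 E=27] open={R2,R3}
Step 5: cancel R3 -> on_hand[A=43 B=45 C=47 D=42 E=27] avail[A=36 B=45 C=47 D=42 E=27] open={R2}
Step 6: commit R2 -> on_hand[A=36 B=45 C=47 D=42 E=27] avail[A=36 B=45 C=47 D=42 E=27] open={}
Step 7: reserve R4 B 2 -> on_hand[A=36 B=45 C=47 D=42 E=27] avail[A=36 B=43 C=47 D=42 E=27] open={R4}
Step 8: reserve R5 C 4 -> on_hand[A=36 B=45 C=47 D=42 E=27] avail[A=36 B=43 C=43 D=42 E=27] open={R4,R5}
Step 9: cancel R4 -> on_hand[A=36 B=45 C=47 D=42 E=27] avail[A=36 B=45 C=43 D=42 E=27] open={R5}
Step 10: commit R5 -> on_hand[A=36 B=45 C=43 D=42 E=27] avail[A=36 B=45 C=43 D=42 E=27] open={}
Step 11: reserve R6 C 5 -> on_hand[A=36 B=45 C=43 D=42 E=27] avail[A=36 B=45 C=38 D=42 E=27] open={R6}
Step 12: commit R6 -> on_hand[A=36 B=45 C=38 D=42 E=27] avail[A=36 B=45 C=38 D=42 E=27] open={}
Step 13: reserve R7 E 3 -> on_hand[A=36 B=45 C=38 D=42 E=27] avail[A=36 B=45 C=38 D=42 E=24] open={R7}
Step 14: commit R7 -> on_hand[A=36 B=45 C=38 D=42 E=24] avail[A=36 B=45 C=38 D=42 E=24] open={}
Step 15: reserve R8 D 1 -> on_hand[A=36 B=45 C=38 D=42 E=24] avail[A=36 B=45 C=38 D=41 E=24] open={R8}
Step 16: reserve R9 D 4 -> on_hand[A=36 B=45 C=38 D=42 E=24] avail[A=36 B=45 C=38 D=37 E=24] open={R8,R9}
Step 17: commit R8 -> on_hand[A=36 B=45 C=38 D=41 E=24] avail[A=36 B=45 C=38 D=37 E=24] open={R9}
Step 18: reserve R10 C 9 -> on_hand[A=36 B=45 C=38 D=41 E=24] avail[A=36 B=45 C=29 D=37 E=24] open={R10,R9}
Open reservations: ['R10', 'R9'] -> 2

Answer: 2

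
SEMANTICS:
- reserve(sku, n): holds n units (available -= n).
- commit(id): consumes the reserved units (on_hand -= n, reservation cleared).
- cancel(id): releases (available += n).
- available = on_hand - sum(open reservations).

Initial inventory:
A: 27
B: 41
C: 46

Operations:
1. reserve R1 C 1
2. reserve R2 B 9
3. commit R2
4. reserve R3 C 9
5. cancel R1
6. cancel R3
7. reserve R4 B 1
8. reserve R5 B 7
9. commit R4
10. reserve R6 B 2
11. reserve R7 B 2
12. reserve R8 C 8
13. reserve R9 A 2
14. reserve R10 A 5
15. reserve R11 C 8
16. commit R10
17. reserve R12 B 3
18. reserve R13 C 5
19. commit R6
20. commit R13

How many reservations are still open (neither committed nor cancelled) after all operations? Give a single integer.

Answer: 6

Derivation:
Step 1: reserve R1 C 1 -> on_hand[A=27 B=41 C=46] avail[A=27 B=41 C=45] open={R1}
Step 2: reserve R2 B 9 -> on_hand[A=27 B=41 C=46] avail[A=27 B=32 C=45] open={R1,R2}
Step 3: commit R2 -> on_hand[A=27 B=32 C=46] avail[A=27 B=32 C=45] open={R1}
Step 4: reserve R3 C 9 -> on_hand[A=27 B=32 C=46] avail[A=27 B=32 C=36] open={R1,R3}
Step 5: cancel R1 -> on_hand[A=27 B=32 C=46] avail[A=27 B=32 C=37] open={R3}
Step 6: cancel R3 -> on_hand[A=27 B=32 C=46] avail[A=27 B=32 C=46] open={}
Step 7: reserve R4 B 1 -> on_hand[A=27 B=32 C=46] avail[A=27 B=31 C=46] open={R4}
Step 8: reserve R5 B 7 -> on_hand[A=27 B=32 C=46] avail[A=27 B=24 C=46] open={R4,R5}
Step 9: commit R4 -> on_hand[A=27 B=31 C=46] avail[A=27 B=24 C=46] open={R5}
Step 10: reserve R6 B 2 -> on_hand[A=27 B=31 C=46] avail[A=27 B=22 C=46] open={R5,R6}
Step 11: reserve R7 B 2 -> on_hand[A=27 B=31 C=46] avail[A=27 B=20 C=46] open={R5,R6,R7}
Step 12: reserve R8 C 8 -> on_hand[A=27 B=31 C=46] avail[A=27 B=20 C=38] open={R5,R6,R7,R8}
Step 13: reserve R9 A 2 -> on_hand[A=27 B=31 C=46] avail[A=25 B=20 C=38] open={R5,R6,R7,R8,R9}
Step 14: reserve R10 A 5 -> on_hand[A=27 B=31 C=46] avail[A=20 B=20 C=38] open={R10,R5,R6,R7,R8,R9}
Step 15: reserve R11 C 8 -> on_hand[A=27 B=31 C=46] avail[A=20 B=20 C=30] open={R10,R11,R5,R6,R7,R8,R9}
Step 16: commit R10 -> on_hand[A=22 B=31 C=46] avail[A=20 B=20 C=30] open={R11,R5,R6,R7,R8,R9}
Step 17: reserve R12 B 3 -> on_hand[A=22 B=31 C=46] avail[A=20 B=17 C=30] open={R11,R12,R5,R6,R7,R8,R9}
Step 18: reserve R13 C 5 -> on_hand[A=22 B=31 C=46] avail[A=20 B=17 C=25] open={R11,R12,R13,R5,R6,R7,R8,R9}
Step 19: commit R6 -> on_hand[A=22 B=29 C=46] avail[A=20 B=17 C=25] open={R11,R12,R13,R5,R7,R8,R9}
Step 20: commit R13 -> on_hand[A=22 B=29 C=41] avail[A=20 B=17 C=25] open={R11,R12,R5,R7,R8,R9}
Open reservations: ['R11', 'R12', 'R5', 'R7', 'R8', 'R9'] -> 6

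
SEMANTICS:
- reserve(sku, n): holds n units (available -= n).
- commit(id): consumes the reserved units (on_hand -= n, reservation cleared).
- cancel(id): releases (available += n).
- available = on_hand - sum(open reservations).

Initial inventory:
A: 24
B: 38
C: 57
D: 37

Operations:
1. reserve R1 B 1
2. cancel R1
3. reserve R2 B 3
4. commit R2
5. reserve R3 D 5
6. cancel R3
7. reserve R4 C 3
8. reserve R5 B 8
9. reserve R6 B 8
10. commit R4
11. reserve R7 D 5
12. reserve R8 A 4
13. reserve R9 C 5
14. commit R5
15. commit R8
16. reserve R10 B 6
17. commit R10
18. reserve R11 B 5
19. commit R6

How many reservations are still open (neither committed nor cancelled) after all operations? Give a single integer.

Answer: 3

Derivation:
Step 1: reserve R1 B 1 -> on_hand[A=24 B=38 C=57 D=37] avail[A=24 B=37 C=57 D=37] open={R1}
Step 2: cancel R1 -> on_hand[A=24 B=38 C=57 D=37] avail[A=24 B=38 C=57 D=37] open={}
Step 3: reserve R2 B 3 -> on_hand[A=24 B=38 C=57 D=37] avail[A=24 B=35 C=57 D=37] open={R2}
Step 4: commit R2 -> on_hand[A=24 B=35 C=57 D=37] avail[A=24 B=35 C=57 D=37] open={}
Step 5: reserve R3 D 5 -> on_hand[A=24 B=35 C=57 D=37] avail[A=24 B=35 C=57 D=32] open={R3}
Step 6: cancel R3 -> on_hand[A=24 B=35 C=57 D=37] avail[A=24 B=35 C=57 D=37] open={}
Step 7: reserve R4 C 3 -> on_hand[A=24 B=35 C=57 D=37] avail[A=24 B=35 C=54 D=37] open={R4}
Step 8: reserve R5 B 8 -> on_hand[A=24 B=35 C=57 D=37] avail[A=24 B=27 C=54 D=37] open={R4,R5}
Step 9: reserve R6 B 8 -> on_hand[A=24 B=35 C=57 D=37] avail[A=24 B=19 C=54 D=37] open={R4,R5,R6}
Step 10: commit R4 -> on_hand[A=24 B=35 C=54 D=37] avail[A=24 B=19 C=54 D=37] open={R5,R6}
Step 11: reserve R7 D 5 -> on_hand[A=24 B=35 C=54 D=37] avail[A=24 B=19 C=54 D=32] open={R5,R6,R7}
Step 12: reserve R8 A 4 -> on_hand[A=24 B=35 C=54 D=37] avail[A=20 B=19 C=54 D=32] open={R5,R6,R7,R8}
Step 13: reserve R9 C 5 -> on_hand[A=24 B=35 C=54 D=37] avail[A=20 B=19 C=49 D=32] open={R5,R6,R7,R8,R9}
Step 14: commit R5 -> on_hand[A=24 B=27 C=54 D=37] avail[A=20 B=19 C=49 D=32] open={R6,R7,R8,R9}
Step 15: commit R8 -> on_hand[A=20 B=27 C=54 D=37] avail[A=20 B=19 C=49 D=32] open={R6,R7,R9}
Step 16: reserve R10 B 6 -> on_hand[A=20 B=27 C=54 D=37] avail[A=20 B=13 C=49 D=32] open={R10,R6,R7,R9}
Step 17: commit R10 -> on_hand[A=20 B=21 C=54 D=37] avail[A=20 B=13 C=49 D=32] open={R6,R7,R9}
Step 18: reserve R11 B 5 -> on_hand[A=20 B=21 C=54 D=37] avail[A=20 B=8 C=49 D=32] open={R11,R6,R7,R9}
Step 19: commit R6 -> on_hand[A=20 B=13 C=54 D=37] avail[A=20 B=8 C=49 D=32] open={R11,R7,R9}
Open reservations: ['R11', 'R7', 'R9'] -> 3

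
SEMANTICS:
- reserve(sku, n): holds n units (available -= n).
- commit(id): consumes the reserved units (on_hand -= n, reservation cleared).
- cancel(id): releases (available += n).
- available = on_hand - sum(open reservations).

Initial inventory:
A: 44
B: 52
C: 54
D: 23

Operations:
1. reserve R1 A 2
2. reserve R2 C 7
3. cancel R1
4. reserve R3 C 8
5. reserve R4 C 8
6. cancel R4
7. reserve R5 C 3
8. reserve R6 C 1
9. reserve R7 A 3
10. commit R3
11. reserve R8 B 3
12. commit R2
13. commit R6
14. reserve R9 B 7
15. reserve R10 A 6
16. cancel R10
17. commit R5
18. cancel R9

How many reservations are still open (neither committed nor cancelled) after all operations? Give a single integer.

Step 1: reserve R1 A 2 -> on_hand[A=44 B=52 C=54 D=23] avail[A=42 B=52 C=54 D=23] open={R1}
Step 2: reserve R2 C 7 -> on_hand[A=44 B=52 C=54 D=23] avail[A=42 B=52 C=47 D=23] open={R1,R2}
Step 3: cancel R1 -> on_hand[A=44 B=52 C=54 D=23] avail[A=44 B=52 C=47 D=23] open={R2}
Step 4: reserve R3 C 8 -> on_hand[A=44 B=52 C=54 D=23] avail[A=44 B=52 C=39 D=23] open={R2,R3}
Step 5: reserve R4 C 8 -> on_hand[A=44 B=52 C=54 D=23] avail[A=44 B=52 C=31 D=23] open={R2,R3,R4}
Step 6: cancel R4 -> on_hand[A=44 B=52 C=54 D=23] avail[A=44 B=52 C=39 D=23] open={R2,R3}
Step 7: reserve R5 C 3 -> on_hand[A=44 B=52 C=54 D=23] avail[A=44 B=52 C=36 D=23] open={R2,R3,R5}
Step 8: reserve R6 C 1 -> on_hand[A=44 B=52 C=54 D=23] avail[A=44 B=52 C=35 D=23] open={R2,R3,R5,R6}
Step 9: reserve R7 A 3 -> on_hand[A=44 B=52 C=54 D=23] avail[A=41 B=52 C=35 D=23] open={R2,R3,R5,R6,R7}
Step 10: commit R3 -> on_hand[A=44 B=52 C=46 D=23] avail[A=41 B=52 C=35 D=23] open={R2,R5,R6,R7}
Step 11: reserve R8 B 3 -> on_hand[A=44 B=52 C=46 D=23] avail[A=41 B=49 C=35 D=23] open={R2,R5,R6,R7,R8}
Step 12: commit R2 -> on_hand[A=44 B=52 C=39 D=23] avail[A=41 B=49 C=35 D=23] open={R5,R6,R7,R8}
Step 13: commit R6 -> on_hand[A=44 B=52 C=38 D=23] avail[A=41 B=49 C=35 D=23] open={R5,R7,R8}
Step 14: reserve R9 B 7 -> on_hand[A=44 B=52 C=38 D=23] avail[A=41 B=42 C=35 D=23] open={R5,R7,R8,R9}
Step 15: reserve R10 A 6 -> on_hand[A=44 B=52 C=38 D=23] avail[A=35 B=42 C=35 D=23] open={R10,R5,R7,R8,R9}
Step 16: cancel R10 -> on_hand[A=44 B=52 C=38 D=23] avail[A=41 B=42 C=35 D=23] open={R5,R7,R8,R9}
Step 17: commit R5 -> on_hand[A=44 B=52 C=35 D=23] avail[A=41 B=42 C=35 D=23] open={R7,R8,R9}
Step 18: cancel R9 -> on_hand[A=44 B=52 C=35 D=23] avail[A=41 B=49 C=35 D=23] open={R7,R8}
Open reservations: ['R7', 'R8'] -> 2

Answer: 2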